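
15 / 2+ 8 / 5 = 91 / 10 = 9.10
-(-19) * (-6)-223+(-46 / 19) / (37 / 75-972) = -466538339 / 1384397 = -337.00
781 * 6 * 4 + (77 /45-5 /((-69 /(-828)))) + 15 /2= 1682389 /90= 18693.21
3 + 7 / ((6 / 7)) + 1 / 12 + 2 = 53 / 4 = 13.25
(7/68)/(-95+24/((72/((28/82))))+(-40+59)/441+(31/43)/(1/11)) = -5442381/4594982564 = -0.00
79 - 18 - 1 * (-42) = 103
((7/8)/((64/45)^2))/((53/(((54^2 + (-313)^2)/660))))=95336325/76414976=1.25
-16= -16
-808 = -808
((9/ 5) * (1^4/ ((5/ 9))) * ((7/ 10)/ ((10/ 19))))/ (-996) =-3591/ 830000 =-0.00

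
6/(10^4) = 3/5000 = 0.00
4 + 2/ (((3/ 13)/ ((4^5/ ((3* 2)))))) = 13348/ 9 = 1483.11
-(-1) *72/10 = 36/5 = 7.20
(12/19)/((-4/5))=-15/19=-0.79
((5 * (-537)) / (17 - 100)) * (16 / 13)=42960 / 1079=39.81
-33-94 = -127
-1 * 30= -30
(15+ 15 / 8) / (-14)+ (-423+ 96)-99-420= -94887 / 112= -847.21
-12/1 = -12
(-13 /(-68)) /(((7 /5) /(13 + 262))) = 17875 /476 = 37.55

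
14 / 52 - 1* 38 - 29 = -1735 / 26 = -66.73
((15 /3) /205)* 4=4 /41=0.10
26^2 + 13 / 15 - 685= -122 / 15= -8.13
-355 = -355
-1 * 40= -40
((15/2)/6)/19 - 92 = -6987/76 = -91.93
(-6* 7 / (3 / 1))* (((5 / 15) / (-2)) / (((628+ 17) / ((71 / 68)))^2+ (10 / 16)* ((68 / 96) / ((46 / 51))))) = 103884928 / 16990136719935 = 0.00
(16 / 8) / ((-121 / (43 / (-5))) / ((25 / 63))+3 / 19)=4085 / 72741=0.06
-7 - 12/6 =-9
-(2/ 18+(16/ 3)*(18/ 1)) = -865/ 9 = -96.11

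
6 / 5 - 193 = -959 / 5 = -191.80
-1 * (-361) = 361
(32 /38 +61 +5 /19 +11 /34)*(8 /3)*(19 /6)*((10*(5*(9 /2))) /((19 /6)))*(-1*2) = -24197400 /323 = -74914.55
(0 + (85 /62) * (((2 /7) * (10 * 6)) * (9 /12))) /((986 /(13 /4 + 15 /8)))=9225 /100688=0.09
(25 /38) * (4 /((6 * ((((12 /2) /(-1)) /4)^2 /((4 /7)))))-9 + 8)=-3925 /7182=-0.55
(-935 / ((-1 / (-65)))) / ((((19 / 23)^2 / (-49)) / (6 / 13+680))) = 1071964251050 / 361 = 2969430058.31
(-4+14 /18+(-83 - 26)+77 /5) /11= -4357 /495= -8.80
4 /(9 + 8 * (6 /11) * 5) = 44 /339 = 0.13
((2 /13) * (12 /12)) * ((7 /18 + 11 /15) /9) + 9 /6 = 1.52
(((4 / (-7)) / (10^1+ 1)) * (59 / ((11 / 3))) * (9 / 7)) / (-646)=3186 / 1915067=0.00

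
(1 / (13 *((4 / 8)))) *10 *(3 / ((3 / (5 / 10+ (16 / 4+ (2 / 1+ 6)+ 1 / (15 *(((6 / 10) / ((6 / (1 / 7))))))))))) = 1030 / 39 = 26.41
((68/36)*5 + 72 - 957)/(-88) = 985/99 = 9.95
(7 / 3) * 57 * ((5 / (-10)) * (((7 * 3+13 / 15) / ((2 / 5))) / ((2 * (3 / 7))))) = -38171 / 9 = -4241.22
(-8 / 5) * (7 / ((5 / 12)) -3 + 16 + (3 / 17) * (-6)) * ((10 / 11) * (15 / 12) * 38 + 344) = -83237896 / 4675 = -17804.90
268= 268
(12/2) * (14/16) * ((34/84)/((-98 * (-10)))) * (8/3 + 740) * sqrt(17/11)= 9469 * sqrt(187)/64680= 2.00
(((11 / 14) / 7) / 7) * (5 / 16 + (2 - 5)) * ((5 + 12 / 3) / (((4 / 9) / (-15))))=574695 / 43904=13.09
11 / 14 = 0.79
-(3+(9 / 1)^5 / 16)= -3693.56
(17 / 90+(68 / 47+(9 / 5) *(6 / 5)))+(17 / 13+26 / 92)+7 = 39163598 / 3161925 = 12.39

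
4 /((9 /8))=3.56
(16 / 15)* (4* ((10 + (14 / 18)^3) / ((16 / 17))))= 519044 / 10935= 47.47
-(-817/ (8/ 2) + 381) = -707/ 4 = -176.75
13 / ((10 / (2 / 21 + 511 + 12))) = 680.02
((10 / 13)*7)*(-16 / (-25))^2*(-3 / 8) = -1344 / 1625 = -0.83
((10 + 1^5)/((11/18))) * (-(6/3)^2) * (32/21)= -768/7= -109.71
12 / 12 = 1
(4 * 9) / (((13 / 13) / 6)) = 216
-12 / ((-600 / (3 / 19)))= 3 / 950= 0.00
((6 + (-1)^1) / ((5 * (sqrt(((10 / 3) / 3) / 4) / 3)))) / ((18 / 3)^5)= sqrt(10) / 4320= 0.00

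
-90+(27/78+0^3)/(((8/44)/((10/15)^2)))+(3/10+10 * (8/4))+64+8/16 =-283/65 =-4.35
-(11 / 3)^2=-121 / 9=-13.44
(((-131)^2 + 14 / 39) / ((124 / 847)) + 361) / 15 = 568636967 / 72540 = 7838.94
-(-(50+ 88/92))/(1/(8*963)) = 9029088/23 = 392569.04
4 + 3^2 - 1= 12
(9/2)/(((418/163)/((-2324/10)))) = -852327/2090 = -407.81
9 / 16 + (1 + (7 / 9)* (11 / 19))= 5507 / 2736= 2.01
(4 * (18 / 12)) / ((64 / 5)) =15 / 32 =0.47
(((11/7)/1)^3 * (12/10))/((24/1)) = 1331/6860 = 0.19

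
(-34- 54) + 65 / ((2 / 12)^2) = 2252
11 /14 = 0.79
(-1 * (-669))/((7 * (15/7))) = 223/5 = 44.60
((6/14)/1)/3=1/7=0.14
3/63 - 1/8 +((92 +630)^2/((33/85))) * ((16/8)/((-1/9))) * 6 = -267981678863/1848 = -145011730.99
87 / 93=29 / 31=0.94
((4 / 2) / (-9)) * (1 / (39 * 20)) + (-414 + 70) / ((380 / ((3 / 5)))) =-181211 / 333450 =-0.54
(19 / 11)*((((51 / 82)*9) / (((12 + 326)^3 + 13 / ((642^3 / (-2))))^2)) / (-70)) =-38164227165953476164 / 411997864509435729597070485626764625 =-0.00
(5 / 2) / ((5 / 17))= 17 / 2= 8.50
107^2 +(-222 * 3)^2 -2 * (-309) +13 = 455636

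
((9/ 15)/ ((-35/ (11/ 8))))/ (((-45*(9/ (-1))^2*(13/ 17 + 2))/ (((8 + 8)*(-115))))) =-8602/ 1998675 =-0.00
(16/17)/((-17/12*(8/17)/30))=-720/17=-42.35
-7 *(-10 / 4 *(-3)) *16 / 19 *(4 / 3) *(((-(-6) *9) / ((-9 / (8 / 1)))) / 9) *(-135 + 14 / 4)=-2356480 / 57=-41341.75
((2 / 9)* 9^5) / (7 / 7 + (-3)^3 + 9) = -13122 / 17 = -771.88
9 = 9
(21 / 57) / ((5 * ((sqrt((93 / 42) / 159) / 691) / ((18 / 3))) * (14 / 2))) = 4146 * sqrt(69006) / 2945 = 369.82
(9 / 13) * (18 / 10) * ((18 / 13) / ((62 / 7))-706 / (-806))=2592 / 2015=1.29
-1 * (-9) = 9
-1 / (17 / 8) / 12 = -2 / 51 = -0.04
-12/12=-1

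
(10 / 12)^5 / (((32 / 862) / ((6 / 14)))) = 1346875 / 290304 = 4.64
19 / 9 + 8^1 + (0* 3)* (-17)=91 / 9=10.11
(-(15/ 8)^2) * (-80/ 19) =14.80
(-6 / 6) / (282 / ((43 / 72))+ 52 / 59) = -0.00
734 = 734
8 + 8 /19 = 160 /19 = 8.42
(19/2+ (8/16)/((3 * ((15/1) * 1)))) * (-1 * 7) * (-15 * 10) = 29960/3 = 9986.67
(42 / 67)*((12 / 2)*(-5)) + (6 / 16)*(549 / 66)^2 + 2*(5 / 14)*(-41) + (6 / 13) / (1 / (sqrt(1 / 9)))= -519149245 / 23607584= -21.99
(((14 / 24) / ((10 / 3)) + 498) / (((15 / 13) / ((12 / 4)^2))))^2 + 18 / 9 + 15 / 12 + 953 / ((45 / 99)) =15101269.49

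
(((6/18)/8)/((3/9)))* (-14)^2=49/2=24.50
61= 61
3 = 3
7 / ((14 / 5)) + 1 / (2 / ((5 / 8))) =45 / 16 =2.81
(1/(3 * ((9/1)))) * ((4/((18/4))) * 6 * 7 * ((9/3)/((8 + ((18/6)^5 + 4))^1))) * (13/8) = 182/6885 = 0.03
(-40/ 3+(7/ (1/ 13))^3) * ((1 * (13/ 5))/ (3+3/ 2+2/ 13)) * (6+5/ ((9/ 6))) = 21395009272/ 5445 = 3929294.63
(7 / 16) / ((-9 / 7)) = -0.34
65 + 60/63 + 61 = 2666/21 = 126.95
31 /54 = 0.57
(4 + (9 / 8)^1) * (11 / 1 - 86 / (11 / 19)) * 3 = -186099 / 88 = -2114.76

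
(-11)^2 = 121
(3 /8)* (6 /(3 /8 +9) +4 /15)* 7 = 119 /50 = 2.38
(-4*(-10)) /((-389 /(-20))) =800 /389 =2.06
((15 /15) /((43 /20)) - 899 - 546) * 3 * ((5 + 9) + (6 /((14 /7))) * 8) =-7081110 /43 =-164676.98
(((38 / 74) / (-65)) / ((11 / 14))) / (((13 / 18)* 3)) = -1596 / 343915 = -0.00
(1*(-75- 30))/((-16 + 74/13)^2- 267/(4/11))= 10140/60647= 0.17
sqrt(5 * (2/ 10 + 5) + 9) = sqrt(35) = 5.92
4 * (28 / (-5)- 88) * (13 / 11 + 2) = -13104 / 11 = -1191.27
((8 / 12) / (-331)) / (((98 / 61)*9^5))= -61 / 2873147193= -0.00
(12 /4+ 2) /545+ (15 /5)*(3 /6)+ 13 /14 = 1860 /763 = 2.44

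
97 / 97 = 1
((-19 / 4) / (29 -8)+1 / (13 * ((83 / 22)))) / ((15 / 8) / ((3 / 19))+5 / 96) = -149224 / 8648185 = -0.02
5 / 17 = 0.29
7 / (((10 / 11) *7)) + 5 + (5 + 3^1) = 141 / 10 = 14.10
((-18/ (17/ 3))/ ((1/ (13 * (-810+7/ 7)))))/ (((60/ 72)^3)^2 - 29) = -26496782208/ 22735783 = -1165.42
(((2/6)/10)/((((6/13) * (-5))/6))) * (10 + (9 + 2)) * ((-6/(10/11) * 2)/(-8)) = -3003/1000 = -3.00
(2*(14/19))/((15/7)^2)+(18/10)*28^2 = 6034252/4275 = 1411.52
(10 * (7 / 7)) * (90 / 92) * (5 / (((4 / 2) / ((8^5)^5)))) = 21250649172913403461632000 / 23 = 923941268387539280940521.70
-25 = -25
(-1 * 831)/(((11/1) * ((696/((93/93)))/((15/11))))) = -4155/28072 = -0.15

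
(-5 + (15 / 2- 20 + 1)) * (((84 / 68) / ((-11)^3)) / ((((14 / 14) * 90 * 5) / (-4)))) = -7 / 51425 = -0.00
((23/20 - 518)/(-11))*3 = 140.96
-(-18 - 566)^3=199176704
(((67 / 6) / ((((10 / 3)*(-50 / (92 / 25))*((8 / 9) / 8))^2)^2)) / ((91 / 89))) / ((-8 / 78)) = -886811282993403 / 5340576171875000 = -0.17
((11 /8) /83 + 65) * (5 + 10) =647565 /664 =975.25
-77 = -77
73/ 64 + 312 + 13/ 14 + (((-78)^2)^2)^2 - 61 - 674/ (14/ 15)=1370114370682666.93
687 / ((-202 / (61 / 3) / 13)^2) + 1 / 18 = 432039665 / 367236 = 1176.46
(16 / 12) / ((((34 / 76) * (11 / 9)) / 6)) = 2736 / 187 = 14.63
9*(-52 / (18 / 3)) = -78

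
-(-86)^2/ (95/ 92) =-7162.44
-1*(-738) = 738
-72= -72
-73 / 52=-1.40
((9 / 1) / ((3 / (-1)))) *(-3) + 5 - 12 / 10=64 / 5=12.80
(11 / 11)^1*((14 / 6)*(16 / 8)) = 14 / 3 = 4.67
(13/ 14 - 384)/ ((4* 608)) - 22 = -754419/ 34048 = -22.16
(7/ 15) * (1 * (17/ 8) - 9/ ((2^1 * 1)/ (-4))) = 9.39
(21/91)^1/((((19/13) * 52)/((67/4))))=201/3952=0.05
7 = 7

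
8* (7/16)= 7/2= 3.50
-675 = -675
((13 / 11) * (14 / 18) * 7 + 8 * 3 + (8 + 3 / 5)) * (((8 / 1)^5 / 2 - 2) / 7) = 316533004 / 3465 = 91351.52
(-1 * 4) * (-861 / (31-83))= -861 / 13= -66.23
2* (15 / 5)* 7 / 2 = 21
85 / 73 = 1.16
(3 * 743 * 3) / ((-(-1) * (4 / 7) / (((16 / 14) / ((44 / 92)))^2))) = 56598768 / 847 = 66822.63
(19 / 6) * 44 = 139.33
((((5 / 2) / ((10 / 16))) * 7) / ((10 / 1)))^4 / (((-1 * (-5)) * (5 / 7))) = 268912 / 15625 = 17.21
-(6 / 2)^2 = -9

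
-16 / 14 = -8 / 7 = -1.14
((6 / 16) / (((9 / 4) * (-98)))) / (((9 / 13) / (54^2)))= -351 / 49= -7.16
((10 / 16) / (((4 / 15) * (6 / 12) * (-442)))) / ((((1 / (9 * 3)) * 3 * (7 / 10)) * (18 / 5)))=-1875 / 49504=-0.04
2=2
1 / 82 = 0.01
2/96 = 1/48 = 0.02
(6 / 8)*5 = 15 / 4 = 3.75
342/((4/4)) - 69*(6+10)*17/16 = -831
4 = 4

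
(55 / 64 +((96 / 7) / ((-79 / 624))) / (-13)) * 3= 975981 / 35392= 27.58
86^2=7396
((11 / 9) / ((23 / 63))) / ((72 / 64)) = 616 / 207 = 2.98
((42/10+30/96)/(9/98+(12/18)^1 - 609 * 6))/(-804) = 17689/11513848160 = 0.00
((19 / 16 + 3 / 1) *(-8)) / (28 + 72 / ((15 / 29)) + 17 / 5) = -335 / 1706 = -0.20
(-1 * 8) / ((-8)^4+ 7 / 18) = -144 / 73735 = -0.00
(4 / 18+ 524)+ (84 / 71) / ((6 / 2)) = 335230 / 639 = 524.62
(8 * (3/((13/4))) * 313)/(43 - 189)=-15024/949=-15.83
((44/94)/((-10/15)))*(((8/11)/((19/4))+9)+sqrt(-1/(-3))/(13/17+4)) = -5739/893 - 187*sqrt(3)/3807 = -6.51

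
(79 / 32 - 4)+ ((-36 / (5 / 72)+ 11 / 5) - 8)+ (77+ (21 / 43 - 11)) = -3159591 / 6880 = -459.24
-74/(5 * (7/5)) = -10.57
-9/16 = -0.56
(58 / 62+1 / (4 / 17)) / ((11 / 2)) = 643 / 682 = 0.94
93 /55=1.69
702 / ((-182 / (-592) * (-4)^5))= -999 / 448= -2.23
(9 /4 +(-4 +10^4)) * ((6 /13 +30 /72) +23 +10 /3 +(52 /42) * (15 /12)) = 418660055 /1456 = 287541.25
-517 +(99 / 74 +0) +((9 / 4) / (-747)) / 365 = -2312053847 / 4483660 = -515.66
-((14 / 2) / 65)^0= -1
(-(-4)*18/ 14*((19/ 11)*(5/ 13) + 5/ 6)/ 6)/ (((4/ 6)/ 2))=3855/ 1001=3.85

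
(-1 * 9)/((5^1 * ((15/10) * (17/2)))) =-12/85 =-0.14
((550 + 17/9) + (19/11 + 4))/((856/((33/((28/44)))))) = 151811/4494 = 33.78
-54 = -54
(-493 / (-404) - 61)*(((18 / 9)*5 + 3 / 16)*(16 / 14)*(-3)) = 11809839 / 5656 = 2088.02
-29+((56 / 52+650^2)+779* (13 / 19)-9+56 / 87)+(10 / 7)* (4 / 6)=1116290859 / 2639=422997.67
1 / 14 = 0.07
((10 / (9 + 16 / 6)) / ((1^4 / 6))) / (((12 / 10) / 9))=270 / 7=38.57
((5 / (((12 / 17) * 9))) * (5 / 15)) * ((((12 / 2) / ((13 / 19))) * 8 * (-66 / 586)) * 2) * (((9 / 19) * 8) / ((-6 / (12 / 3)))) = 119680 / 11427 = 10.47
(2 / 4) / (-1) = -0.50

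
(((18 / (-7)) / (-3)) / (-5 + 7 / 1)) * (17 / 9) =17 / 21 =0.81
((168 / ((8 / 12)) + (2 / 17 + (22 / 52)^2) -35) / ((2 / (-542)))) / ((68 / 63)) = -42634234629 / 781456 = -54557.43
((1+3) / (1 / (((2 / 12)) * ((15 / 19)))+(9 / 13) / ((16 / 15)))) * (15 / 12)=5200 / 8579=0.61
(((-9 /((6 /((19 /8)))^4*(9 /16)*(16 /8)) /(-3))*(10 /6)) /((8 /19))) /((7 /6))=12380495 /55738368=0.22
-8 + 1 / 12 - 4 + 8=-47 / 12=-3.92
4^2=16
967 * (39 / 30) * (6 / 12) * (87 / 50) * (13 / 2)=14217801 / 2000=7108.90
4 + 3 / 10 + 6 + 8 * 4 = 423 / 10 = 42.30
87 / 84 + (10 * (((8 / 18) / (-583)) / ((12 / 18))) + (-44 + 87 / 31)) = -60982253 / 1518132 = -40.17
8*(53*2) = 848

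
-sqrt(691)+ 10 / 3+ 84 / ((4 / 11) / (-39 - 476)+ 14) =1110320 / 118959 - sqrt(691) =-16.95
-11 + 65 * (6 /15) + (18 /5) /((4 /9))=231 /10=23.10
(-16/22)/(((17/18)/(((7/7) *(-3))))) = 432/187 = 2.31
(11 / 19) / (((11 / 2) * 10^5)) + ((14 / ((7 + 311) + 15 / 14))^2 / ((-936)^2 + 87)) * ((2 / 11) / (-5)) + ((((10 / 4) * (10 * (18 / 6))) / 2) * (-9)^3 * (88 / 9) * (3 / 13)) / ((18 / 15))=-17441504541797452251876137 / 339303492776669850000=-51403.85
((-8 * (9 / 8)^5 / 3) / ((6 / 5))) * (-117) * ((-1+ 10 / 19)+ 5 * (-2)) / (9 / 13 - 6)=3309794865 / 3579904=924.55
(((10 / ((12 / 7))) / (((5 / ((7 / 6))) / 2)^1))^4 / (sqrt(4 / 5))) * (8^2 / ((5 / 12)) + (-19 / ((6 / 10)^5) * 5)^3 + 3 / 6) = -1508360546778389235135463 * sqrt(5) / 30125817224640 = -111957019855.27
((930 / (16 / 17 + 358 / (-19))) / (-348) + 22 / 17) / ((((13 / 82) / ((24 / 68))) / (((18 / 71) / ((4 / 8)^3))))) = 145750932144 / 22363801733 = 6.52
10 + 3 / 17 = 173 / 17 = 10.18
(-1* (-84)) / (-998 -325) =-4 / 63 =-0.06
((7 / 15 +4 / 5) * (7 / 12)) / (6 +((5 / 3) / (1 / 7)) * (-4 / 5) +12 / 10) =-133 / 384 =-0.35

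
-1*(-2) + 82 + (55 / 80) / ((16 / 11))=21625 / 256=84.47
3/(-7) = -3/7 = -0.43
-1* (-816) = 816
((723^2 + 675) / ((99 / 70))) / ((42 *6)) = 145390 / 99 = 1468.59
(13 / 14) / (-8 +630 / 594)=-0.13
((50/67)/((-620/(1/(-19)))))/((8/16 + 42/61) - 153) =-305/730894223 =-0.00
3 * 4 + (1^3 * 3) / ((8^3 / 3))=12.02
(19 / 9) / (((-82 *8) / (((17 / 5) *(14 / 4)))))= -2261 / 59040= -0.04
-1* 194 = -194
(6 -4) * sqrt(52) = 4 * sqrt(13) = 14.42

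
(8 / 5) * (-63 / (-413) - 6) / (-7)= 552 / 413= 1.34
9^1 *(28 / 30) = 42 / 5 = 8.40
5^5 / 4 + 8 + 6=3181 / 4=795.25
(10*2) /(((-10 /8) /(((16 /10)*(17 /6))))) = -1088 /15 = -72.53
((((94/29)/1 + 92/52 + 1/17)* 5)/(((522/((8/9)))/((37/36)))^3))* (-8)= -7314293200/6728594260507821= -0.00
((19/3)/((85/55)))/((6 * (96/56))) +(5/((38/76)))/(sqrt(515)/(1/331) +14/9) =268110 * sqrt(515)/4570336919 +6686398285777/16782277166568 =0.40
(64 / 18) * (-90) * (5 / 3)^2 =-8000 / 9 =-888.89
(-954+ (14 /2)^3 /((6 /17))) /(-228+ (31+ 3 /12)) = -214 /2361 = -0.09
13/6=2.17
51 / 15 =17 / 5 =3.40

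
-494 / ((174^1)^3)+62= 163308497 / 2634012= 62.00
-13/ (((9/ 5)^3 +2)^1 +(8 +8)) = -0.55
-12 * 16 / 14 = -96 / 7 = -13.71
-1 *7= -7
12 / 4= 3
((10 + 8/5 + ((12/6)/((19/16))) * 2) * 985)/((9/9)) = 280134/19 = 14743.89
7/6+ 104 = 631/6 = 105.17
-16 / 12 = -4 / 3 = -1.33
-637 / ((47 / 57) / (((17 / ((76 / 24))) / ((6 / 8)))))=-259896 / 47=-5529.70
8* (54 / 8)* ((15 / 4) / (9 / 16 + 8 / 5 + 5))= 5400 / 191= 28.27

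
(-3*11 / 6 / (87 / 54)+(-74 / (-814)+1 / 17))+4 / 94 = -3.22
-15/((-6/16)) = 40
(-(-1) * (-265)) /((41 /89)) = -23585 /41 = -575.24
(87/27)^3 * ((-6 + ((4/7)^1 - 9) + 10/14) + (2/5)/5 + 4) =-13706618/42525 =-322.32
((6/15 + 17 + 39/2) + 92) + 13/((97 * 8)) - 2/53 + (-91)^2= 1729407521/205640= 8409.88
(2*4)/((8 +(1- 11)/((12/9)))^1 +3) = 16/7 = 2.29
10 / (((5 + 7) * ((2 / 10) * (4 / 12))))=25 / 2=12.50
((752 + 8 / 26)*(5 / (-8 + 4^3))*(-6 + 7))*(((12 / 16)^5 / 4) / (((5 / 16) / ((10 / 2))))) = 2970675 / 46592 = 63.76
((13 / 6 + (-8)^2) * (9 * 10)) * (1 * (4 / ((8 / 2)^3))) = 5955 / 16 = 372.19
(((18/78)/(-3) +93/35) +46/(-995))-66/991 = 44279814/17946019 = 2.47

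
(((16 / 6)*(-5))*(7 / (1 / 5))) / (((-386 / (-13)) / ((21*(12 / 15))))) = -50960 / 193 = -264.04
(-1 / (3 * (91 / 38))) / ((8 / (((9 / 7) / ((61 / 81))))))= -4617 / 155428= -0.03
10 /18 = 5 /9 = 0.56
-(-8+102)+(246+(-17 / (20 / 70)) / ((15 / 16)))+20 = 1628 / 15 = 108.53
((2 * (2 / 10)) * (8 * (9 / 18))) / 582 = 4 / 1455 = 0.00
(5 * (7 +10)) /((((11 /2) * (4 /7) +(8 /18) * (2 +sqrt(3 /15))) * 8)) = 3400425 /1287184 - 37485 * sqrt(5) /643592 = 2.51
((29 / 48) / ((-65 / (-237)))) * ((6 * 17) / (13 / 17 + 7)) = 662099 / 22880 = 28.94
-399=-399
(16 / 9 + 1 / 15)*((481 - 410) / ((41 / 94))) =553942 / 1845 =300.24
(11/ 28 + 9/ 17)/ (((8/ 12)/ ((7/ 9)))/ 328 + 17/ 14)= 17999/ 23749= 0.76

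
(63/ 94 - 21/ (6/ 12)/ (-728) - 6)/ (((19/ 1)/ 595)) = -7666575/ 46436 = -165.10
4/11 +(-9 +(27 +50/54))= 5729/297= 19.29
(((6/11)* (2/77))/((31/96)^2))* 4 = 0.54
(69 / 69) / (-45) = -1 / 45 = -0.02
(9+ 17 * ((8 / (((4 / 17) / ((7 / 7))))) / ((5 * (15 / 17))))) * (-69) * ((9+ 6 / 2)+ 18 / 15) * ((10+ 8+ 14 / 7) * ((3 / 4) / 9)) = -5313506 / 25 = -212540.24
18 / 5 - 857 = -4267 / 5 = -853.40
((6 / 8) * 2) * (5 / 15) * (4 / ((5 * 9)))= 2 / 45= 0.04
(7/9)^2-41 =-3272/81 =-40.40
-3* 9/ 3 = -9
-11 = -11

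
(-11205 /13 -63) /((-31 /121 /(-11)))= -16003944 /403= -39712.02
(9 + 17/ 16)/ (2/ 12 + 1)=69/ 8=8.62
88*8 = 704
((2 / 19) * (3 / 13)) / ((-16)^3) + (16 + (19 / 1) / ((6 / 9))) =22510589 / 505856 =44.50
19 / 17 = 1.12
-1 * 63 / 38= -63 / 38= -1.66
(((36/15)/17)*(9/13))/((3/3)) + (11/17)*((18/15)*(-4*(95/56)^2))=-3829389/433160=-8.84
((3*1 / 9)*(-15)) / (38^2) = -5 / 1444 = -0.00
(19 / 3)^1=19 / 3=6.33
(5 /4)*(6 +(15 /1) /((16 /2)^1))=315 /32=9.84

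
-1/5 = -0.20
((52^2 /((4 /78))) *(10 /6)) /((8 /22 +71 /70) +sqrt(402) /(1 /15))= -71795323600 /53626679279 +781560780000 *sqrt(402) /53626679279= 290.87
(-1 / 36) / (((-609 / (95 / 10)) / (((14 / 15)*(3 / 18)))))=19 / 281880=0.00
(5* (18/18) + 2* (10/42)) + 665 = 14080/21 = 670.48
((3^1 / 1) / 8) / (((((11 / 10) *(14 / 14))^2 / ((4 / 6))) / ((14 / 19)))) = 350 / 2299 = 0.15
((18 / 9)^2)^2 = 16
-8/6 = -4/3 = -1.33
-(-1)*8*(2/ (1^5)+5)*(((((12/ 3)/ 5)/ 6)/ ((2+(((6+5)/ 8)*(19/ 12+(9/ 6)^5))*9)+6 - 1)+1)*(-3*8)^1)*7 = -1453495232/ 154325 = -9418.40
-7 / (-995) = 7 / 995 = 0.01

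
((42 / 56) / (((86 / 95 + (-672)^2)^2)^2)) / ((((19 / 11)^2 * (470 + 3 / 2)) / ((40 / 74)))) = 409509375 / 59092927963973609060079069302492888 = 0.00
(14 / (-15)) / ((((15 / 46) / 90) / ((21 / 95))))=-27048 / 475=-56.94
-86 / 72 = -43 / 36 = -1.19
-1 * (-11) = 11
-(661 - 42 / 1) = -619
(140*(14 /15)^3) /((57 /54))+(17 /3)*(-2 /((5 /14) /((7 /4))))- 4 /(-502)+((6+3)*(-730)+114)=-763480057 /119225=-6403.69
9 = 9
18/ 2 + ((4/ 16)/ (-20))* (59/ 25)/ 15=269941/ 30000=9.00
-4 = -4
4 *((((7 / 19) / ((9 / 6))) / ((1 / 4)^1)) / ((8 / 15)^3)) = 7875 / 304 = 25.90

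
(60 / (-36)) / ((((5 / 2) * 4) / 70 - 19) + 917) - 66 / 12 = -207541 / 37722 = -5.50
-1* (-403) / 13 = 31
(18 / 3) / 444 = 1 / 74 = 0.01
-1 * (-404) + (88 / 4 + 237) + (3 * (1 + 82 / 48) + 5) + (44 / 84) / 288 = 4089215 / 6048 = 676.13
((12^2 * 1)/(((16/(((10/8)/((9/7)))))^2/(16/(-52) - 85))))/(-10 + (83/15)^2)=-33963125/15438592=-2.20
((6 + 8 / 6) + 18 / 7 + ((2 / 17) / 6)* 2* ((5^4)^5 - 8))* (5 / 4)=1112620035810145 / 238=4674874100042.63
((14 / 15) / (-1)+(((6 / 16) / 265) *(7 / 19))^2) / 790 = -0.00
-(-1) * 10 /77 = 10 /77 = 0.13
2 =2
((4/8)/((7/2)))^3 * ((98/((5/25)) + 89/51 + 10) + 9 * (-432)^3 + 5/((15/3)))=-37005274072/17493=-2115433.26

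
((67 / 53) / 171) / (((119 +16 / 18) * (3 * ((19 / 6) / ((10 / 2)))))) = 670 / 20644507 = 0.00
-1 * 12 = -12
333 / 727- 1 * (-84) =61401 / 727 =84.46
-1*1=-1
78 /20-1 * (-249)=252.90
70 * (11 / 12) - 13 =307 / 6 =51.17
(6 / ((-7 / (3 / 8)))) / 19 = -9 / 532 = -0.02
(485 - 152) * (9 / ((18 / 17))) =5661 / 2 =2830.50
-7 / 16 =-0.44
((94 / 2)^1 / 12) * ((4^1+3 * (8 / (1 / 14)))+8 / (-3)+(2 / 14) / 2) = 666037 / 504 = 1321.50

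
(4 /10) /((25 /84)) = 168 /125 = 1.34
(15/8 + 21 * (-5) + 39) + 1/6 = -1535/24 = -63.96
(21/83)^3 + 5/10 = 0.52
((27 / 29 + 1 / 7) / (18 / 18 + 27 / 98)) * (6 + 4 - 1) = 27468 / 3625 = 7.58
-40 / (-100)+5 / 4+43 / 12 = 157 / 30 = 5.23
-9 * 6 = -54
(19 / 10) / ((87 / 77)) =1463 / 870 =1.68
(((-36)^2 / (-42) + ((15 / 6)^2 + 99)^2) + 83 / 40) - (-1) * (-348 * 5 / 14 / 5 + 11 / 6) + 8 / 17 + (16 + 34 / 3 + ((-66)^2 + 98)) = 442895927 / 28560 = 15507.56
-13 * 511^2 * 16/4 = -13578292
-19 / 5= -3.80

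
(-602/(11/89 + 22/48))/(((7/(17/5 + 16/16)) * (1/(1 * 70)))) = -5143488/113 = -45517.59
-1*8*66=-528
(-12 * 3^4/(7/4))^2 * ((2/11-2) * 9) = -2720977920/539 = -5048196.51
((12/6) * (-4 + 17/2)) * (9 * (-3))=-243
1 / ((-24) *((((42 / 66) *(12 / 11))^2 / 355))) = -30.69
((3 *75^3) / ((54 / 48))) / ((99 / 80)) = 10000000 / 11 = 909090.91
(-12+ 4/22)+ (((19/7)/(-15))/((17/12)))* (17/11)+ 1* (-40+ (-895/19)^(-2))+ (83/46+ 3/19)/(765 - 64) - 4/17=-33564621324708539/642414252822650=-52.25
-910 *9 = -8190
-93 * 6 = -558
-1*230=-230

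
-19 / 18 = -1.06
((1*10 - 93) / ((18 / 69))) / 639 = -0.50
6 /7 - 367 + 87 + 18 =-1828 /7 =-261.14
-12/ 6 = -2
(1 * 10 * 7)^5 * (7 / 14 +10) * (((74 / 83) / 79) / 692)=287806.06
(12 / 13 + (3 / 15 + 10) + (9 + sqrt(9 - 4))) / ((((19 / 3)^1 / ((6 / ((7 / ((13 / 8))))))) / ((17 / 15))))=663 * sqrt(5) / 2660 + 16677 / 3325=5.57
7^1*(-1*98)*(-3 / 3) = 686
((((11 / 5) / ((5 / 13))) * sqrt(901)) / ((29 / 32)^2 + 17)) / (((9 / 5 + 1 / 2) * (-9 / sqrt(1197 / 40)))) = -6656 * sqrt(1198330) / 2861775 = -2.55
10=10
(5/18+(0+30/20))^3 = 4096/729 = 5.62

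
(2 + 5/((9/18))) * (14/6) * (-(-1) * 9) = 252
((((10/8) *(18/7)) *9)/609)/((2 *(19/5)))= 675/107996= 0.01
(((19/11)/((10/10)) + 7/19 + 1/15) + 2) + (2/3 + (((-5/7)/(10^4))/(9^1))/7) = 890172991/184338000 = 4.83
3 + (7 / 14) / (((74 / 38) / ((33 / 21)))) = 1763 / 518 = 3.40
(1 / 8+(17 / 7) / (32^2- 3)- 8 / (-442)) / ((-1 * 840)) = -612749 / 3538050880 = -0.00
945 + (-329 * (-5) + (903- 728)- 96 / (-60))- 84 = 13413 / 5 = 2682.60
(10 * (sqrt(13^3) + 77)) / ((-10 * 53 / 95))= -7315 / 53 -1235 * sqrt(13) / 53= -222.04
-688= -688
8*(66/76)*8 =1056/19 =55.58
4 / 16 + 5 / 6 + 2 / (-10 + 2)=5 / 6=0.83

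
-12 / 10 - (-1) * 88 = 434 / 5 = 86.80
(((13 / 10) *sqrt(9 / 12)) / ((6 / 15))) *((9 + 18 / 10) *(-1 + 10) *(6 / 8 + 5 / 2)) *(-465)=-3819231 *sqrt(3) / 16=-413443.88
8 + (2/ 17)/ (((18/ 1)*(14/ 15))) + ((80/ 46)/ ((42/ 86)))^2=164095753/ 7931826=20.69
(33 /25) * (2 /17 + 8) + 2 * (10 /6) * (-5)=-7588 /1275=-5.95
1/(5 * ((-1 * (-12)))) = 0.02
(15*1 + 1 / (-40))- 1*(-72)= 3479 / 40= 86.98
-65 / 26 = -5 / 2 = -2.50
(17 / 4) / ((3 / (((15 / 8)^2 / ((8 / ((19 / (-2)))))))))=-24225 / 4096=-5.91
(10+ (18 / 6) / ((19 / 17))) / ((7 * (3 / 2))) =482 / 399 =1.21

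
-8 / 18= -4 / 9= -0.44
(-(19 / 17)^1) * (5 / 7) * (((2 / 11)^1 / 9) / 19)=-10 / 11781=-0.00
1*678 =678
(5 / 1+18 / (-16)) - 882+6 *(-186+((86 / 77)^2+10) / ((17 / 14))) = -223305391 / 115192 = -1938.55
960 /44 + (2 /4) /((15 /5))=1451 /66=21.98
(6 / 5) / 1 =6 / 5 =1.20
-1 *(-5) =5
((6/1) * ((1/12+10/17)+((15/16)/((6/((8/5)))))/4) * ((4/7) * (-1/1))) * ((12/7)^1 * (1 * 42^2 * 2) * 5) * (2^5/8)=-5175360/17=-304432.94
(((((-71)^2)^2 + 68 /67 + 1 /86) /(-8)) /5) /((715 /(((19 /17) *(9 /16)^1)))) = -25038181124127 /44823750400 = -558.59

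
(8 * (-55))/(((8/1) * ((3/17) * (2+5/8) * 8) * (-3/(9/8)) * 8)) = 935/1344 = 0.70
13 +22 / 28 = 193 / 14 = 13.79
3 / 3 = 1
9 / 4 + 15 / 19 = 231 / 76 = 3.04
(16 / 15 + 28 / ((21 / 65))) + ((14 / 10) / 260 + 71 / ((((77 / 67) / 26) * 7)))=666795359 / 2102100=317.20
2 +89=91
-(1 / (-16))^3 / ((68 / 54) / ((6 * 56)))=567 / 8704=0.07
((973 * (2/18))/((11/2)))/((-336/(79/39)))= -10981/92664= -0.12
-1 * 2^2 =-4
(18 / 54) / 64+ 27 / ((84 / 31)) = 13399 / 1344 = 9.97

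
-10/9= -1.11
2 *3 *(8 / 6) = 8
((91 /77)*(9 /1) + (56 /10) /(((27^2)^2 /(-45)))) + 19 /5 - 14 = 1415636 /3247695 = 0.44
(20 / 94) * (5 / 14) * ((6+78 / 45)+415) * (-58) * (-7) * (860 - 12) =1559378720 / 141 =11059423.55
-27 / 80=-0.34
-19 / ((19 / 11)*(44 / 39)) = -9.75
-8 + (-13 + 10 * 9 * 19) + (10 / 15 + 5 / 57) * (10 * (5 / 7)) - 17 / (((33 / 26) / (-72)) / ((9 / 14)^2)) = 2092.93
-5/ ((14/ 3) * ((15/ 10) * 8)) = -5/ 56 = -0.09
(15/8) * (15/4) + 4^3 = 2273/32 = 71.03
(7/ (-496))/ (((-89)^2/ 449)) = -0.00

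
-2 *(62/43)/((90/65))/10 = -403/1935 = -0.21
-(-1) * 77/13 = 77/13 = 5.92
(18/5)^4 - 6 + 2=102476/625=163.96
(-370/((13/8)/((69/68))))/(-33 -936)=17020/71383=0.24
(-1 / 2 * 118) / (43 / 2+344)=-118 / 731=-0.16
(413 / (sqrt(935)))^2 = 170569 / 935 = 182.43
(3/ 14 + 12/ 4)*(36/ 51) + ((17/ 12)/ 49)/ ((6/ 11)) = 139259/ 59976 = 2.32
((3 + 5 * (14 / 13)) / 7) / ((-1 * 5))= -109 / 455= -0.24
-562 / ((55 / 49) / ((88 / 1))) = -220304 / 5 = -44060.80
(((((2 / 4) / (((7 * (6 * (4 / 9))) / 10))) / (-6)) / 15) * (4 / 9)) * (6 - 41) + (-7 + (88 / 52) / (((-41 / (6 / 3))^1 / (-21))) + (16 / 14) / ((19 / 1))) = -39504791 / 7656012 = -5.16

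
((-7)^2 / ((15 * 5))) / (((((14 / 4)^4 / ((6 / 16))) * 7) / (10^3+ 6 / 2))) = 2006 / 8575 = 0.23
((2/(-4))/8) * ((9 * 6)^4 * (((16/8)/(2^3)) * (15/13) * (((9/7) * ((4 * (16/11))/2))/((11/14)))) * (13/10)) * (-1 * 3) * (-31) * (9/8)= -12010035159/121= -99256488.92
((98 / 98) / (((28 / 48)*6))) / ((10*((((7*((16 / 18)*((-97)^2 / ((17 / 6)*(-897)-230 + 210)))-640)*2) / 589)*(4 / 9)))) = -244413207 / 8557440640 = -0.03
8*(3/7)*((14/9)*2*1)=32/3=10.67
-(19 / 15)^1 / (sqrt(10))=-19*sqrt(10) / 150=-0.40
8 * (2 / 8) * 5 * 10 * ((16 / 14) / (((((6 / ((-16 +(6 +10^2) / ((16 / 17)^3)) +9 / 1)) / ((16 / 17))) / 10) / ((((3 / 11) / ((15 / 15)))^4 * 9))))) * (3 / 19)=22421579625 / 132413204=169.33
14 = 14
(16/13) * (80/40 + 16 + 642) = 10560/13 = 812.31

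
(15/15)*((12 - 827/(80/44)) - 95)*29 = -311953/20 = -15597.65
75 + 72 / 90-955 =-4396 / 5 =-879.20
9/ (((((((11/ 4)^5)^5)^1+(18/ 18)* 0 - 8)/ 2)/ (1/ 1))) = 6755399441055744/ 36115686474958840929029753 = 0.00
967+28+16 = 1011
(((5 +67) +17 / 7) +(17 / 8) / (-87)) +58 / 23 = 8620007 / 112056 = 76.93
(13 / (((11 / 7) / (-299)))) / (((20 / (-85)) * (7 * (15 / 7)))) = 462553 / 660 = 700.84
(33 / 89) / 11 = 3 / 89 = 0.03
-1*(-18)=18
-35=-35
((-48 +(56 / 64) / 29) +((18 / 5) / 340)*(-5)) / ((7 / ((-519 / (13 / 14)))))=491497671 / 128180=3834.43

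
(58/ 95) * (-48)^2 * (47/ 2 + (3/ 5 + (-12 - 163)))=-100825344/ 475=-212263.88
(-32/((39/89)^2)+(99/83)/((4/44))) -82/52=-39161765/252486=-155.10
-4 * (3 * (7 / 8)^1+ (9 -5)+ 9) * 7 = -437.50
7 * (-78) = -546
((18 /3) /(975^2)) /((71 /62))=124 /22498125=0.00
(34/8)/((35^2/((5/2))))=0.01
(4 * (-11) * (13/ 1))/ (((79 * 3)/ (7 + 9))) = -9152/ 237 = -38.62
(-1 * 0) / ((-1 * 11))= 0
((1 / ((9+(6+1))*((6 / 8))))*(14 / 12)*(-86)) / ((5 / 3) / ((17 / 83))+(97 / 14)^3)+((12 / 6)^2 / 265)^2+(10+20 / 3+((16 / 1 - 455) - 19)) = -1477967699310222 / 3348684953675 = -441.36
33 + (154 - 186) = 1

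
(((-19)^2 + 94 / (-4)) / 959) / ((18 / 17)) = 1275 / 3836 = 0.33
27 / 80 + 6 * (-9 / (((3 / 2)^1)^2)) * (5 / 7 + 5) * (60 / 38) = -2300409 / 10640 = -216.20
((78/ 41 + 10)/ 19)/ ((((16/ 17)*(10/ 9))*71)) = 9333/ 1106180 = 0.01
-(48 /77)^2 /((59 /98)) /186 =-768 /221309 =-0.00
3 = 3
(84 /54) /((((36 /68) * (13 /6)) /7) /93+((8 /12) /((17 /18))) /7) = 103292 /6813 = 15.16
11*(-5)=-55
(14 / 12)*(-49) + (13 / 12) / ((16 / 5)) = -3637 / 64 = -56.83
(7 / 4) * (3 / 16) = 21 / 64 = 0.33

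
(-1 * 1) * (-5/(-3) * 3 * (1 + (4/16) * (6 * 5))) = -85/2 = -42.50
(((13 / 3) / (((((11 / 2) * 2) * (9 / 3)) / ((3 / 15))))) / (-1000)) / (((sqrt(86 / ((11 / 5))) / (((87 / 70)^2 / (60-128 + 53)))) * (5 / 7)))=10933 * sqrt(4730) / 1241625000000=0.00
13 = 13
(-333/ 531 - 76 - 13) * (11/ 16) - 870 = -109931/ 118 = -931.62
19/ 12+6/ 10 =131/ 60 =2.18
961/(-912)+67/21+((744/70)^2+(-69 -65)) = -7037139/372400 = -18.90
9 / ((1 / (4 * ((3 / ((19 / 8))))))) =864 / 19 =45.47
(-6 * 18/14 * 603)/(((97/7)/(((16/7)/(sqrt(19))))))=-176.03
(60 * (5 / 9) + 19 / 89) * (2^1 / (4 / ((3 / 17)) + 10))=8957 / 4361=2.05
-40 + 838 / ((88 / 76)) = 683.73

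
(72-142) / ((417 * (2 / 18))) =-210 / 139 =-1.51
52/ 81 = 0.64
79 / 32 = 2.47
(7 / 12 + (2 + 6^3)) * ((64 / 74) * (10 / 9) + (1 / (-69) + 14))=300267925 / 91908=3267.05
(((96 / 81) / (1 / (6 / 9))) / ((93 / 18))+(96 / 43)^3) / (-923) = -750700928 / 61423212357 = -0.01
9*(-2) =-18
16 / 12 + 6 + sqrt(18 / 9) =sqrt(2) + 22 / 3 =8.75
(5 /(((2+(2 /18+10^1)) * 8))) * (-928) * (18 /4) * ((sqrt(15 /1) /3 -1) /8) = 11745 /436 -3915 * sqrt(15) /436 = -7.84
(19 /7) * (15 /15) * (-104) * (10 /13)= -1520 /7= -217.14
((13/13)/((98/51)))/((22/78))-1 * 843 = -906765/1078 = -841.15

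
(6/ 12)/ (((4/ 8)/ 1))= 1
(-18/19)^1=-18/19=-0.95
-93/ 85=-1.09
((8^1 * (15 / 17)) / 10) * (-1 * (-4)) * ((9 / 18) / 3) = 8 / 17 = 0.47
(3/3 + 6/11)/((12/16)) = 68/33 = 2.06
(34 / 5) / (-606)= -17 / 1515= -0.01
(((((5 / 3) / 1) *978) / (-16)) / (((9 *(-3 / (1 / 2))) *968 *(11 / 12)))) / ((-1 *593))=-815 / 227313504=-0.00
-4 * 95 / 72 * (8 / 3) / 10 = -38 / 27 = -1.41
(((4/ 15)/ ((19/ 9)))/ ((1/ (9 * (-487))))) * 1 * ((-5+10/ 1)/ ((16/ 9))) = -118341/ 76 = -1557.12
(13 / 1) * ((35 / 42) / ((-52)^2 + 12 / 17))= 221 / 55176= 0.00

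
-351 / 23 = -15.26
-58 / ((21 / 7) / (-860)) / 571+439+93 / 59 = 47470642 / 101067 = 469.69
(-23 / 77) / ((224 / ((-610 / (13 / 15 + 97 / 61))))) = 6418725 / 19386752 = 0.33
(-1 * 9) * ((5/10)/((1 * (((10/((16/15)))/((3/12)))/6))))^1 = -18/25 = -0.72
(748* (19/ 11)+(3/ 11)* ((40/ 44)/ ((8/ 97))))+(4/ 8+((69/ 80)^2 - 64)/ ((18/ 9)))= 1957494481/ 1548800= 1263.88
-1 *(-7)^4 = -2401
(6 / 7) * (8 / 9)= 16 / 21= 0.76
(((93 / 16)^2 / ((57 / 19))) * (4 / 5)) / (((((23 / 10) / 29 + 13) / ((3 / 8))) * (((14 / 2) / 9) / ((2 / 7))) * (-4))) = -0.02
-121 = -121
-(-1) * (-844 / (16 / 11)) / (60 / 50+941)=-11605 / 18844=-0.62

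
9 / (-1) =-9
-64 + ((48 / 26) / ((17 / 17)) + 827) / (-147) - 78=-282137 / 1911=-147.64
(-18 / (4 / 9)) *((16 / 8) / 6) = -13.50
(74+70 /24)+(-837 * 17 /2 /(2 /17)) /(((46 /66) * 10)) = -23735117 /2760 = -8599.68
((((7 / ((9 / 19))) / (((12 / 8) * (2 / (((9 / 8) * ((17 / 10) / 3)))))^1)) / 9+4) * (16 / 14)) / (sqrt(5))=28181 * sqrt(5) / 28350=2.22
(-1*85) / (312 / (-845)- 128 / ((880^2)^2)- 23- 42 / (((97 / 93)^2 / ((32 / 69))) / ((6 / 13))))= 86180884926400000 / 32072514630680407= 2.69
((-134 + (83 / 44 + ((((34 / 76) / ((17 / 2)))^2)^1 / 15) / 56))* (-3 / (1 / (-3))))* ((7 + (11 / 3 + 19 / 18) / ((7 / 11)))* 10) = -800721954023 / 4669896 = -171464.62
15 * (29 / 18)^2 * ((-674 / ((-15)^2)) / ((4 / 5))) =-283417 / 1944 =-145.79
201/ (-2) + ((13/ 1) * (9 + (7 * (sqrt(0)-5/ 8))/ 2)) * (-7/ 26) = -3979/ 32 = -124.34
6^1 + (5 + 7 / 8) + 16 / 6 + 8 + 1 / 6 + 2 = 593 / 24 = 24.71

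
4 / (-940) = -1 / 235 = -0.00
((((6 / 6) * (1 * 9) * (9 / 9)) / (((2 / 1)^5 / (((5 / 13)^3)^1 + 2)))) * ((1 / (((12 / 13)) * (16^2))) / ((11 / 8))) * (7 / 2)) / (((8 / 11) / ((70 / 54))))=1107155 / 99680256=0.01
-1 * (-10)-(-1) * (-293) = -283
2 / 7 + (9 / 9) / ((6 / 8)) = 1.62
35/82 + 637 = 52269/82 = 637.43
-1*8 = -8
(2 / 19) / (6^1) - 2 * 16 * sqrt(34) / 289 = 1 / 57 - 32 * sqrt(34) / 289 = -0.63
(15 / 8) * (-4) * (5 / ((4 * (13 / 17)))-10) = 62.74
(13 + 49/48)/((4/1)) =673/192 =3.51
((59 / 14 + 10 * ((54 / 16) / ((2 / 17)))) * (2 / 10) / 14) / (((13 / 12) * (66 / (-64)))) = -130408 / 35035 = -3.72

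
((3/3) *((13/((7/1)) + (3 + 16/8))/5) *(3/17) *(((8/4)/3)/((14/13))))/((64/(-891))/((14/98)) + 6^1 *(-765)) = -21384/655208645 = -0.00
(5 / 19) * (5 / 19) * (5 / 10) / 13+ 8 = 8.00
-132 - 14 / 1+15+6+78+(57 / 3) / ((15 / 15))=-28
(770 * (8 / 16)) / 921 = 385 / 921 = 0.42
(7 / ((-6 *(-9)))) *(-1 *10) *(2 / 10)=-0.26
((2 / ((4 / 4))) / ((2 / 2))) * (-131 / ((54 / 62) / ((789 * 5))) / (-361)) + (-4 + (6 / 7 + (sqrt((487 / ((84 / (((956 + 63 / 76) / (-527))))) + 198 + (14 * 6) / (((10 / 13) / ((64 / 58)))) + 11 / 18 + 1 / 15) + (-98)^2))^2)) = 73391383757291 / 5561300304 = 13196.80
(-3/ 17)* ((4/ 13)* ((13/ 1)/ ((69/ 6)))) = -24/ 391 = -0.06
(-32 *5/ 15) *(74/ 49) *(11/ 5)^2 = -286528/ 3675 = -77.97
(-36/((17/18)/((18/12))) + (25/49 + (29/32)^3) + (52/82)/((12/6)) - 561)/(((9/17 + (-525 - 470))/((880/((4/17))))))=645204482093765/278234349568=2318.92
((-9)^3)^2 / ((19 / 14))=7440174 / 19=391588.11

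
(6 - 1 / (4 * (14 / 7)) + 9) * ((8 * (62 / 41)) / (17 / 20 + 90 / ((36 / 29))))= 147560 / 60147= 2.45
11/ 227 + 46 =10453/ 227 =46.05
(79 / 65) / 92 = 79 / 5980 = 0.01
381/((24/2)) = 127/4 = 31.75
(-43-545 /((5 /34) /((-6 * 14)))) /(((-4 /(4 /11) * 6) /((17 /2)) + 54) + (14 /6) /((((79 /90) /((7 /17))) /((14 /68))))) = 7106399891 /1060743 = 6699.45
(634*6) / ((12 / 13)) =4121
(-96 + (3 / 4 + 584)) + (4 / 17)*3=33283 / 68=489.46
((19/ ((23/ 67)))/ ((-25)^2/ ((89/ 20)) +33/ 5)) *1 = 566485/ 1505051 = 0.38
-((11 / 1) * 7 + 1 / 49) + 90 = 636 / 49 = 12.98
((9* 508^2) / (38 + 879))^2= 5394359275776 / 840889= 6415067.00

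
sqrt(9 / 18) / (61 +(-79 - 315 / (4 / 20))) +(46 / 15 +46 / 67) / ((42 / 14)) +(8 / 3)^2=8.36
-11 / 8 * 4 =-11 / 2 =-5.50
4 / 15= 0.27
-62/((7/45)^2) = -2562.24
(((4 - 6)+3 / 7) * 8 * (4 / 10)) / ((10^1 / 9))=-792 / 175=-4.53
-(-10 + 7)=3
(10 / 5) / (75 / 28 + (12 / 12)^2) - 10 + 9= -47 / 103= -0.46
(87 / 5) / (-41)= -87 / 205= -0.42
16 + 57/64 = 1081/64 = 16.89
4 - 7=-3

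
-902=-902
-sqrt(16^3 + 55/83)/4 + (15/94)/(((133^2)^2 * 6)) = 5/58825335548 - sqrt(28221909)/332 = -16.00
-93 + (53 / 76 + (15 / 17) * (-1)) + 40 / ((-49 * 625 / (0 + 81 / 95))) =-3687140939 / 39567500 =-93.19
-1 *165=-165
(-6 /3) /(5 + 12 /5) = -10 /37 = -0.27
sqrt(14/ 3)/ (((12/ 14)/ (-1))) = -7 * sqrt(42)/ 18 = -2.52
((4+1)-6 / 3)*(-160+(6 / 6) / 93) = -14879 / 31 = -479.97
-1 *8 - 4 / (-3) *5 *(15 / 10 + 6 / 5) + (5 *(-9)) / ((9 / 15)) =-65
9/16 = 0.56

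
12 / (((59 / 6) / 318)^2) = 43685568 / 3481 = 12549.72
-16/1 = -16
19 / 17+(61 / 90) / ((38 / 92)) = 40096 / 14535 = 2.76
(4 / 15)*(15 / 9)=4 / 9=0.44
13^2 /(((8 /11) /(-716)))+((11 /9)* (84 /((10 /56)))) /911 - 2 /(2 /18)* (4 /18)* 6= -4547817737 /27330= -166403.87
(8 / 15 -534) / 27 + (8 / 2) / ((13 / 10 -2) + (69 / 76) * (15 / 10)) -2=-15.71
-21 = -21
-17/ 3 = -5.67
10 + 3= 13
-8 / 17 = -0.47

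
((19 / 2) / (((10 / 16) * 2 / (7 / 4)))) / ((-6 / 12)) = -133 / 5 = -26.60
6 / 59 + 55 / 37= 3467 / 2183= 1.59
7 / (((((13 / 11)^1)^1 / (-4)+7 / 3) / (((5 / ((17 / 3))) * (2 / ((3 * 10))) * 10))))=9240 / 4573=2.02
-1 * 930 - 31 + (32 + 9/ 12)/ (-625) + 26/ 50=-2401331/ 2500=-960.53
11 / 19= 0.58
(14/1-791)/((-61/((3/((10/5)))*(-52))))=-60606/61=-993.54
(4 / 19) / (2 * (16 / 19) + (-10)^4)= 1 / 47508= 0.00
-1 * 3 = -3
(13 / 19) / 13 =1 / 19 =0.05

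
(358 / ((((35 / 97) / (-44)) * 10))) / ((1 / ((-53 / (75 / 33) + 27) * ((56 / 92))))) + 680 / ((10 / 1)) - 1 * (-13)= -6061151 / 625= -9697.84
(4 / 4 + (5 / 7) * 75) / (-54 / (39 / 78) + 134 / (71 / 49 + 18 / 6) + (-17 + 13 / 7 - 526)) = -41638 / 472315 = -0.09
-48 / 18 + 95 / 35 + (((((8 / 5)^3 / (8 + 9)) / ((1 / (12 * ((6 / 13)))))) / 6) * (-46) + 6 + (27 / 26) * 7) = 3580667 / 1160250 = 3.09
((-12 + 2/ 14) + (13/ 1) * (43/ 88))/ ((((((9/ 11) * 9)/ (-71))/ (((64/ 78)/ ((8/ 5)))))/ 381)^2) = -151640294299450/ 7761663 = -19537088.16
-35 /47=-0.74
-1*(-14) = 14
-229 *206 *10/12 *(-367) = 43282145/3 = 14427381.67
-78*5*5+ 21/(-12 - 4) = -31221/16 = -1951.31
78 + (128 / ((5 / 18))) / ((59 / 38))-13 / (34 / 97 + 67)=721929551 / 1927235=374.59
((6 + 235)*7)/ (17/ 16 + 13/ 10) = 19280/ 27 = 714.07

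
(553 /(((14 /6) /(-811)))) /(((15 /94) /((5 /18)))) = -3011243 /9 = -334582.56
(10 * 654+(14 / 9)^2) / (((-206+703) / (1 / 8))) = 66242 / 40257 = 1.65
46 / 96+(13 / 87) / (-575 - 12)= 0.48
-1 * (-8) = 8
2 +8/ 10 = 14/ 5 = 2.80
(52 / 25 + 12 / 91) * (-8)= -40256 / 2275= -17.69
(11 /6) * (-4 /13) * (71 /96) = -781 /1872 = -0.42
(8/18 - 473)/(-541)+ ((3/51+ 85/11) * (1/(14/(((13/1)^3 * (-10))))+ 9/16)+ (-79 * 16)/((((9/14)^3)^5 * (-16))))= 988933501865951374987454/20829388160619355383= 47477.80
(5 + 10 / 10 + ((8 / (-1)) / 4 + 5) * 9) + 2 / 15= 497 / 15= 33.13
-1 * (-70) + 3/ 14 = 983/ 14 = 70.21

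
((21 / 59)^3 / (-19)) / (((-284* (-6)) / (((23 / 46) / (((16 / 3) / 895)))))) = -8288595 / 70926405376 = -0.00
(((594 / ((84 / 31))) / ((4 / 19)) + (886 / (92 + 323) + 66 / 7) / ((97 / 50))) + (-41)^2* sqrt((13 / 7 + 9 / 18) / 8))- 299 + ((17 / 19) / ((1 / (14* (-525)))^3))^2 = 1681* sqrt(231) / 28 + 20542804395767093939746780922997 / 162759016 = 126216076384776705334070.70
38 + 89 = 127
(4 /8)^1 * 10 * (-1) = -5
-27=-27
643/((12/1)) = 643/12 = 53.58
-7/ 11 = -0.64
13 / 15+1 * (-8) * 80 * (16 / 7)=-153509 / 105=-1461.99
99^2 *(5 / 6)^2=6806.25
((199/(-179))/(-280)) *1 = 199/50120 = 0.00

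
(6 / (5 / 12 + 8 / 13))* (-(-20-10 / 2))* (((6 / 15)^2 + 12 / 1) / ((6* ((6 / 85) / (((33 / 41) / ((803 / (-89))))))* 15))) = -11958752 / 481873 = -24.82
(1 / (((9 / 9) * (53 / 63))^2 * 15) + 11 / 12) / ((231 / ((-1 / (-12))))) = 170371 / 467192880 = 0.00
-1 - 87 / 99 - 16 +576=558.12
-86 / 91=-0.95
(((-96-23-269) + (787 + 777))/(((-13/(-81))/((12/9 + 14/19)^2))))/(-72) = -2046828/4693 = -436.14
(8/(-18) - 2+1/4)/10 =-79/360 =-0.22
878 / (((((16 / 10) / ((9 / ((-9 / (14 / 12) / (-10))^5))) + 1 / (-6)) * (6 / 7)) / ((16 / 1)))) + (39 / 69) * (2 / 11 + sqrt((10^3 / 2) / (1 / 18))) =-6533455903371354 / 47078713363 + 390 * sqrt(10) / 23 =-138723.66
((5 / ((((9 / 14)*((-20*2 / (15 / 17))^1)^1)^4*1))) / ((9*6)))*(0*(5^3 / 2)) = 0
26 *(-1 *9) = -234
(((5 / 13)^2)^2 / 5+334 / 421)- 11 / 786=7407045223 / 9451006266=0.78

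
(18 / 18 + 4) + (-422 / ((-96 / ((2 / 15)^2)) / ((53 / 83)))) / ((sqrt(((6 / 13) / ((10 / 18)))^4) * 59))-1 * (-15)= 30845938247 / 1542202416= 20.00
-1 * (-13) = 13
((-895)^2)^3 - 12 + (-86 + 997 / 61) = 31352201877190323144 / 61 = 513970522576890543.34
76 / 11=6.91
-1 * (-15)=15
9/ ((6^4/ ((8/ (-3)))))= -1/ 54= -0.02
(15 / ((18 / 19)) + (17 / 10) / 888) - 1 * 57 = -365543 / 8880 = -41.16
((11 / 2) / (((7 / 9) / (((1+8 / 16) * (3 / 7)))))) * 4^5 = 228096 / 49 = 4655.02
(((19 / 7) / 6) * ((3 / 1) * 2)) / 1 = 2.71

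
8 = 8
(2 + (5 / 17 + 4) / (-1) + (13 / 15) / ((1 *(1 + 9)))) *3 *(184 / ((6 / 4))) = -1035736 / 1275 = -812.34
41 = 41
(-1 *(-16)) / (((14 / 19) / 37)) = 5624 / 7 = 803.43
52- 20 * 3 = -8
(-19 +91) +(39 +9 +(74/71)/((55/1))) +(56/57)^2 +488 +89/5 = 626.78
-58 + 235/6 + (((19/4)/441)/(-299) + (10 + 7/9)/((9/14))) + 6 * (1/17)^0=3.93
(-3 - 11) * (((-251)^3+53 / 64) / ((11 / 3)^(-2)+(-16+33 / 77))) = -6000432657219 / 420032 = -14285655.99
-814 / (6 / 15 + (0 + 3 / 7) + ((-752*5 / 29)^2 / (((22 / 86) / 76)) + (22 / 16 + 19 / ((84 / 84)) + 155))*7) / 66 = -95840360 / 271675405700151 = -0.00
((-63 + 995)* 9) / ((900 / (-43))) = -10019 / 25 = -400.76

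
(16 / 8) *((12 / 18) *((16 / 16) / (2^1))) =2 / 3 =0.67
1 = 1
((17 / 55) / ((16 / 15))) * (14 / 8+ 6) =1581 / 704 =2.25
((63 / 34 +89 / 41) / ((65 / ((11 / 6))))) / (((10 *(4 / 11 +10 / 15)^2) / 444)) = 2486037807 / 523725800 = 4.75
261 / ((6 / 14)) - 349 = 260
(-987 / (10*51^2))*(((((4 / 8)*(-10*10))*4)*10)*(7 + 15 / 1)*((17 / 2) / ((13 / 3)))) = 723800 / 221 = 3275.11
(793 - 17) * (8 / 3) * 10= 62080 / 3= 20693.33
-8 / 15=-0.53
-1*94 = -94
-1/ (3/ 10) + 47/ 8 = 61/ 24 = 2.54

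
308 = 308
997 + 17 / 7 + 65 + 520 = 1584.43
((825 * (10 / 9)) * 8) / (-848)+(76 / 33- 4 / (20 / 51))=-48228 / 2915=-16.54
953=953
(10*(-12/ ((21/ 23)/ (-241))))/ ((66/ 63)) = 332580/ 11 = 30234.55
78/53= 1.47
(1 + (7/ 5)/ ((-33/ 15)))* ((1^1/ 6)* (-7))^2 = 49/ 99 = 0.49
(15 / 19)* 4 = 60 / 19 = 3.16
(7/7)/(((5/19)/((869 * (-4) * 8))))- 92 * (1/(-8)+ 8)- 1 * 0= -1063949/10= -106394.90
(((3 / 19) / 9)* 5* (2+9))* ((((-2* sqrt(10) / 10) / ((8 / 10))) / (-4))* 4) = 55* sqrt(10) / 228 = 0.76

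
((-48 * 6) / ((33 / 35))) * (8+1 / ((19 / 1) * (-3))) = -509600 / 209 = -2438.28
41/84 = 0.49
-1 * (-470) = 470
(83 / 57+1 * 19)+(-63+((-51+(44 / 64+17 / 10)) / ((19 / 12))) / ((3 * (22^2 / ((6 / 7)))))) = -82194001 / 1931160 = -42.56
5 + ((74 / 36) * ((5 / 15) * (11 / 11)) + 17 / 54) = 6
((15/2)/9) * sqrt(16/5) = 2 * sqrt(5)/3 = 1.49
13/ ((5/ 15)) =39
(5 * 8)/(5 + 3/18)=240/31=7.74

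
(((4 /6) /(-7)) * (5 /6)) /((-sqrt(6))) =5 * sqrt(6) /378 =0.03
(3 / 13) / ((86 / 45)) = 135 / 1118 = 0.12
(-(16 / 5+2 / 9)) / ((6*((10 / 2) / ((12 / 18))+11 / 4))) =-308 / 5535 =-0.06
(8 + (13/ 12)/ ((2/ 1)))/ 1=205/ 24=8.54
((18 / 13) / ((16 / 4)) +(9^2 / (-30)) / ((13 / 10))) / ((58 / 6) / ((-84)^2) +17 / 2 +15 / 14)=-476280 / 2634281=-0.18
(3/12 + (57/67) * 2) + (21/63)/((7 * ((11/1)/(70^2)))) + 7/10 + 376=17681969/44220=399.86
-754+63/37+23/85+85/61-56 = -154748559/191845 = -806.63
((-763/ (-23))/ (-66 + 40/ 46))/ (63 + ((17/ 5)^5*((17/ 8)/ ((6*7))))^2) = -60086250000000/ 69772531883584427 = -0.00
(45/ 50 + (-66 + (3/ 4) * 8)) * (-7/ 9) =1379/ 30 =45.97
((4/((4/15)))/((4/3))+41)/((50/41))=8569/200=42.84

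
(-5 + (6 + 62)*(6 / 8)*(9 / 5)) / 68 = 217 / 170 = 1.28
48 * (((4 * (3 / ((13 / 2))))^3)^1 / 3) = 221184 / 2197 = 100.68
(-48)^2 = 2304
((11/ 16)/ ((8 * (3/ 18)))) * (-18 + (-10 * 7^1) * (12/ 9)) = -1837/ 32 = -57.41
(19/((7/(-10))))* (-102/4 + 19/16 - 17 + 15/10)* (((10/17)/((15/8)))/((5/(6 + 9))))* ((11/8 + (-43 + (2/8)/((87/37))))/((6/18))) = -249814565/1972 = -126680.81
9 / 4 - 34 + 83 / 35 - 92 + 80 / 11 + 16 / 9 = -1556867 / 13860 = -112.33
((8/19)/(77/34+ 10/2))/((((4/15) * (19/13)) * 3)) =340/6859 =0.05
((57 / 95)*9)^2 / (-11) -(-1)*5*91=124396 / 275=452.35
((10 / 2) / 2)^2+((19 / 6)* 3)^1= 63 / 4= 15.75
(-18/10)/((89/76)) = -684/445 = -1.54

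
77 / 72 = 1.07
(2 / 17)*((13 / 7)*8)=208 / 119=1.75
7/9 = 0.78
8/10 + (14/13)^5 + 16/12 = 3.58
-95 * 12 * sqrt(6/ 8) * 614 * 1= -349980 * sqrt(3)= -606183.14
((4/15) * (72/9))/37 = 32/555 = 0.06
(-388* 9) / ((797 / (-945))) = 3299940 / 797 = 4140.45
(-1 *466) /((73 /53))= -24698 /73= -338.33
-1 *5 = -5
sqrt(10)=3.16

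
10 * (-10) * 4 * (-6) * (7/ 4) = 4200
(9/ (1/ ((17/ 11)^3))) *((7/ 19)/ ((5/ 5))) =309519/ 25289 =12.24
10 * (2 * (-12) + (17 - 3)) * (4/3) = -400/3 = -133.33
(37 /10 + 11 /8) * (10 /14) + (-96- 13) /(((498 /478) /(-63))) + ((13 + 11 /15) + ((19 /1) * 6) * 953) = 1147895729 /9960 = 115250.58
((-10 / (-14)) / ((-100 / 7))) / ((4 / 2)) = -1 / 40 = -0.02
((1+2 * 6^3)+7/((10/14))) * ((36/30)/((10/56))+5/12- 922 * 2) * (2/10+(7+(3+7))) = -8743653153/625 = -13989845.04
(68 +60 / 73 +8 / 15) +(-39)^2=1741439 / 1095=1590.36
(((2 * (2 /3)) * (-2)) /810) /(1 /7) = -28 /1215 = -0.02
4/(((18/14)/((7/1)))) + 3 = 223/9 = 24.78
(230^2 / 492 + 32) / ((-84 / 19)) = -326059 / 10332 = -31.56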